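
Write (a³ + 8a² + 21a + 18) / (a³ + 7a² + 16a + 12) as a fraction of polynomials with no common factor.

Euclidean algorithm in ℚ[a]:
  a³ + 8a² + 21a + 18 = (a³ + 7a² + 16a + 12) + (a² + 5a + 6)
  a³ + 7a² + 16a + 12 = (a + 2)(a² + 5a + 6) + (0)
The last nonzero remainder a² + 5a + 6 is already monic.
Cancel a² + 5a + 6 from numerator and denominator to get the reduced form.

(a + 3)/(a + 2)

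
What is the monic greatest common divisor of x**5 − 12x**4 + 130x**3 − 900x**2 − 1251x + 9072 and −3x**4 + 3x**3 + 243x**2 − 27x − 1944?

x**3 − 9x**2 − 9x + 81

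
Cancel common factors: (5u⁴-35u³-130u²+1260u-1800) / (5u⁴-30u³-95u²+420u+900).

Apply the Euclidean algorithm:
  5u⁴-35u³-130u²+1260u-1800 = (5u⁴-30u³-95u²+420u+900) + (-5u³-35u²+840u-2700)
  5u⁴-30u³-95u²+420u+900 = (-u+13)(-5u³-35u²+840u-2700) + (1200u²-13200u+36000)
  -5u³-35u²+840u-2700 = (-(1/240)u-3/40)(1200u²-13200u+36000) + (0)
Last nonzero remainder: 1200u²-13200u+36000. Dividing through by 1200 gives the monic gcd u²-11u+30.
Cancel u²-11u+30 from numerator and denominator to get the reduced form.

(u²+4u-12)/(u²+5u+6)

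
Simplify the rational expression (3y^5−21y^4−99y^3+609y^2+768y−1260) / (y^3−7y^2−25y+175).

(3y^3−15y^2−24y+36)/(y−5)

Euclidean algorithm in ℚ[y]:
  3y^5−21y^4−99y^3+609y^2+768y−1260 = (3y^2−24)(y^3−7y^2−25y+175) + (−84y^2+168y+2940)
  y^3−7y^2−25y+175 = (−(1/84)y+5/84)(−84y^2+168y+2940) + (0)
Last nonzero remainder: −84y^2+168y+2940. Dividing through by −84 gives the monic gcd y^2−2y−35.
Cancel y^2−2y−35 from numerator and denominator to get the reduced form.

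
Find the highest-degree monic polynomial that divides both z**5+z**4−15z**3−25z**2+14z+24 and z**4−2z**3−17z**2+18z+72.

Apply the Euclidean algorithm:
  z**5+z**4−15z**3−25z**2+14z+24 = (z+3)(z**4−2z**3−17z**2+18z+72) + (8z**3+8z**2−112z−192)
  z**4−2z**3−17z**2+18z+72 = ((1/8)z−3/8)(8z**3+8z**2−112z−192) + (0)
Last nonzero remainder: 8z**3+8z**2−112z−192. Dividing through by 8 gives the monic gcd z**3+z**2−14z−24.

z**3+z**2−14z−24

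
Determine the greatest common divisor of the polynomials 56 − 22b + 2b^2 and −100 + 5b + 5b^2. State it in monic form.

−4 + b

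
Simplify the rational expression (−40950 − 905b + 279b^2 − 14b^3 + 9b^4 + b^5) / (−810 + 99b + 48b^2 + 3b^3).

Repeated division with remainder:
  b^5 + 9b^4 − 14b^3 + 279b^2 − 905b − 40950 = ((1/3)b^2 − (7/3)b + 65/3)(3b^3 + 48b^2 + 99b − 810) + (−260b^2 − 4940b − 23400)
  3b^3 + 48b^2 + 99b − 810 = (−(3/260)b + 9/260)(−260b^2 − 4940b − 23400) + (0)
Last nonzero remainder: −260b^2 − 4940b − 23400. Dividing through by −260 gives the monic gcd b^2 + 19b + 90.
Cancel b^2 + 19b + 90 from numerator and denominator to get the reduced form.

(−455 + 86b − 10b^2 + b^3)/(−9 + 3b)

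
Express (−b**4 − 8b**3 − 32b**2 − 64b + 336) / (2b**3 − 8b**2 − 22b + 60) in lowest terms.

(−b**3 − 10b**2 − 52b − 168)/(2b**2 − 4b − 30)

Euclidean algorithm in ℚ[b]:
  −b**4 − 8b**3 − 32b**2 − 64b + 336 = (−(1/2)b − 6)(2b**3 − 8b**2 − 22b + 60) + (−91b**2 − 166b + 696)
  2b**3 − 8b**2 − 22b + 60 = (−(2/91)b + 1060/8281)(−91b**2 − 166b + 696) + ((120450/8281)b − 240900/8281)
  −91b**2 − 166b + 696 = (−(753571/120450)b − 480298/20075)((120450/8281)b − 240900/8281) + (0)
Last nonzero remainder: (120450/8281)b − 240900/8281. Dividing through by 120450/8281 gives the monic gcd b − 2.
Cancel b − 2 from numerator and denominator to get the reduced form.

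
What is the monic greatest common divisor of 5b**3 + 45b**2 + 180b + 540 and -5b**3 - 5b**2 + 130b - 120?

b + 6

Repeated division with remainder:
  5b**3 + 45b**2 + 180b + 540 = (-1)(-5b**3 - 5b**2 + 130b - 120) + (40b**2 + 310b + 420)
  -5b**3 - 5b**2 + 130b - 120 = (-(1/8)b + 27/32)(40b**2 + 310b + 420) + (-(1265/16)b - 3795/8)
  40b**2 + 310b + 420 = (-(128/253)b - 224/253)(-(1265/16)b - 3795/8) + (0)
Last nonzero remainder: -(1265/16)b - 3795/8. Dividing through by -1265/16 gives the monic gcd b + 6.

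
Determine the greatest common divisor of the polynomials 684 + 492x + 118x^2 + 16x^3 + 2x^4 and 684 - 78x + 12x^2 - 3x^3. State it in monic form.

38 + 2x + x^2

Apply the Euclidean algorithm:
  2x^4 + 16x^3 + 118x^2 + 492x + 684 = (-(2/3)x - 8)(-3x^3 + 12x^2 - 78x + 684) + (162x^2 + 324x + 6156)
  -3x^3 + 12x^2 - 78x + 684 = (-(1/54)x + 1/9)(162x^2 + 324x + 6156) + (0)
Last nonzero remainder: 162x^2 + 324x + 6156. Dividing through by 162 gives the monic gcd x^2 + 2x + 38.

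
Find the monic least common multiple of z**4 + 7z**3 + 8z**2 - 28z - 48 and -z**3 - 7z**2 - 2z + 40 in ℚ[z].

Repeated division with remainder:
  z**4 + 7z**3 + 8z**2 - 28z - 48 = (-z)(-z**3 - 7z**2 - 2z + 40) + (6z**2 + 12z - 48)
  -z**3 - 7z**2 - 2z + 40 = (-(1/6)z - 5/6)(6z**2 + 12z - 48) + (0)
Last nonzero remainder: 6z**2 + 12z - 48. Dividing through by 6 gives the monic gcd z**2 + 2z - 8.
Then lcm(f, g) = f·g / gcd(f, g); expanding and making the result monic gives the answer.

z**5 + 12z**4 + 43z**3 + 12z**2 - 188z - 240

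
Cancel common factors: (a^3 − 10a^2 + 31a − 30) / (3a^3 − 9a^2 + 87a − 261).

Repeated division with remainder:
  a^3 − 10a^2 + 31a − 30 = (1/3)(3a^3 − 9a^2 + 87a − 261) + (−7a^2 + 2a + 57)
  3a^3 − 9a^2 + 87a − 261 = (−(3/7)a + 57/49)(−7a^2 + 2a + 57) + ((5346/49)a − 16038/49)
  −7a^2 + 2a + 57 = (−(343/5346)a − 931/5346)((5346/49)a − 16038/49) + (0)
Last nonzero remainder: (5346/49)a − 16038/49. Dividing through by 5346/49 gives the monic gcd a − 3.
Cancel a − 3 from numerator and denominator to get the reduced form.

(a^2 − 7a + 10)/(3a^2 + 87)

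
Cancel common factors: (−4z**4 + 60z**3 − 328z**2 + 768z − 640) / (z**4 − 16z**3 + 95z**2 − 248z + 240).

Apply the Euclidean algorithm:
  −4z**4 + 60z**3 − 328z**2 + 768z − 640 = (−4)(z**4 − 16z**3 + 95z**2 − 248z + 240) + (−4z**3 + 52z**2 − 224z + 320)
  z**4 − 16z**3 + 95z**2 − 248z + 240 = (−(1/4)z + 3/4)(−4z**3 + 52z**2 − 224z + 320) + (0)
Last nonzero remainder: −4z**3 + 52z**2 − 224z + 320. Dividing through by −4 gives the monic gcd z**3 − 13z**2 + 56z − 80.
Cancel z**3 − 13z**2 + 56z − 80 from numerator and denominator to get the reduced form.

(−4z + 8)/(z − 3)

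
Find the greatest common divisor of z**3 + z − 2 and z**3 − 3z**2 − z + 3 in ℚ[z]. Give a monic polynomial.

z − 1

By polynomial division,
  z**3 + z − 2 = (z**3 − 3z**2 − z + 3) + (3z**2 + 2z − 5)
  z**3 − 3z**2 − z + 3 = ((1/3)z − 11/9)(3z**2 + 2z − 5) + ((28/9)z − 28/9)
  3z**2 + 2z − 5 = ((27/28)z + 45/28)((28/9)z − 28/9) + (0)
Last nonzero remainder: (28/9)z − 28/9. Dividing through by 28/9 gives the monic gcd z − 1.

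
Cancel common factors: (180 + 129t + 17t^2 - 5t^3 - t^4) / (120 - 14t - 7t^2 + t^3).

(-9 - 6t - t^2)/(-6 + t)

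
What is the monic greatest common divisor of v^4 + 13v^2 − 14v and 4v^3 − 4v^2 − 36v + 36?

Apply the Euclidean algorithm:
  v^4 + 13v^2 − 14v = ((1/4)v + 1/4)(4v^3 − 4v^2 − 36v + 36) + (23v^2 − 14v − 9)
  4v^3 − 4v^2 − 36v + 36 = ((4/23)v − 36/529)(23v^2 − 14v − 9) + (−(18720/529)v + 18720/529)
  23v^2 − 14v − 9 = (−(12167/18720)v − 529/2080)(−(18720/529)v + 18720/529) + (0)
Last nonzero remainder: −(18720/529)v + 18720/529. Dividing through by −18720/529 gives the monic gcd v − 1.

v − 1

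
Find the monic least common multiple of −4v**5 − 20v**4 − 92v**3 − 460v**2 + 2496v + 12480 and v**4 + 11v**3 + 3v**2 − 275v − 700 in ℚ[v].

By polynomial division,
  −4v**5 − 20v**4 − 92v**3 − 460v**2 + 2496v + 12480 = (−4v + 24)(v**4 + 11v**3 + 3v**2 − 275v − 700) + (−344v**3 − 1632v**2 + 6296v + 29280)
  v**4 + 11v**3 + 3v**2 − 275v − 700 = (−(1/344)v − 269/14792)(−344v**3 − 1632v**2 + 6296v + 29280) + (−(15488/1849)v**2 − (139392/1849)v − 309760/1849)
  −344v**3 − 1632v**2 + 6296v + 29280 = ((79507/1936)v − 338367/1936)(−(15488/1849)v**2 − (139392/1849)v − 309760/1849) + (0)
Last nonzero remainder: −(15488/1849)v**2 − (139392/1849)v − 309760/1849. Dividing through by −15488/1849 gives the monic gcd v**2 + 9v + 20.
Then lcm(f, g) = f·g / gcd(f, g); expanding and making the result monic gives the answer.

v**7 + 7v**6 − 2v**5 − 14v**4 − 1199v**3 − 8393v**2 + 15600v + 109200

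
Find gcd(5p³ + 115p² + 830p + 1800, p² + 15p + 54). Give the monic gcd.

p + 9

Euclidean algorithm in ℚ[p]:
  5p³ + 115p² + 830p + 1800 = (5p + 40)(p² + 15p + 54) + (-40p - 360)
  p² + 15p + 54 = (-(1/40)p - 3/20)(-40p - 360) + (0)
Last nonzero remainder: -40p - 360. Dividing through by -40 gives the monic gcd p + 9.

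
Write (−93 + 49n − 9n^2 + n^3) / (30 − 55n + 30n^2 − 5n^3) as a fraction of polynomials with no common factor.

Euclidean algorithm in ℚ[n]:
  n^3 − 9n^2 + 49n − 93 = (−1/5)(−5n^3 + 30n^2 − 55n + 30) + (−3n^2 + 38n − 87)
  −5n^3 + 30n^2 − 55n + 30 = ((5/3)n + 100/9)(−3n^2 + 38n − 87) + (−(2990/9)n + 2990/3)
  −3n^2 + 38n − 87 = ((27/2990)n − 261/2990)(−(2990/9)n + 2990/3) + (0)
Last nonzero remainder: −(2990/9)n + 2990/3. Dividing through by −2990/9 gives the monic gcd n − 3.
Cancel n − 3 from numerator and denominator to get the reduced form.

(−31 + 6n − n^2)/(10 − 15n + 5n^2)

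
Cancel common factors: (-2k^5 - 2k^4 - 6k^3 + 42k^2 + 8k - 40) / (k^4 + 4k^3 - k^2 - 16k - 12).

(-2k^3 - 4k^2 - 14k + 20)/(k^2 + 5k + 6)

Repeated division with remainder:
  -2k^5 - 2k^4 - 6k^3 + 42k^2 + 8k - 40 = (-2k + 6)(k^4 + 4k^3 - k^2 - 16k - 12) + (-32k^3 + 16k^2 + 80k + 32)
  k^4 + 4k^3 - k^2 - 16k - 12 = (-(1/32)k - 9/64)(-32k^3 + 16k^2 + 80k + 32) + ((15/4)k^2 - (15/4)k - 15/2)
  -32k^3 + 16k^2 + 80k + 32 = (-(128/15)k - 64/15)((15/4)k^2 - (15/4)k - 15/2) + (0)
Last nonzero remainder: (15/4)k^2 - (15/4)k - 15/2. Dividing through by 15/4 gives the monic gcd k^2 - k - 2.
Cancel k^2 - k - 2 from numerator and denominator to get the reduced form.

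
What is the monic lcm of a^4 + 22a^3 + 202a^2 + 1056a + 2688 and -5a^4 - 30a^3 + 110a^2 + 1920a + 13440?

Euclidean algorithm in ℚ[a]:
  a^4 + 22a^3 + 202a^2 + 1056a + 2688 = (-1/5)(-5a^4 - 30a^3 + 110a^2 + 1920a + 13440) + (16a^3 + 224a^2 + 1440a + 5376)
  -5a^4 - 30a^3 + 110a^2 + 1920a + 13440 = (-(5/16)a + 5/2)(16a^3 + 224a^2 + 1440a + 5376) + (0)
Last nonzero remainder: 16a^3 + 224a^2 + 1440a + 5376. Dividing through by 16 gives the monic gcd a^3 + 14a^2 + 90a + 336.
Then lcm(f, g) = f·g / gcd(f, g); expanding and making the result monic gives the answer.

a^5 + 14a^4 + 26a^3 - 560a^2 - 5760a - 21504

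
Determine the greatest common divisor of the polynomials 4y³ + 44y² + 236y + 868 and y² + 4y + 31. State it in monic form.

y² + 4y + 31

Euclidean algorithm in ℚ[y]:
  4y³ + 44y² + 236y + 868 = (4y + 28)(y² + 4y + 31) + (0)
The last nonzero remainder y² + 4y + 31 is already monic.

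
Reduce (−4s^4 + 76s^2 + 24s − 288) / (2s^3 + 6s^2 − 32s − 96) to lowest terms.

(−2s^2 − 2s + 12)/(s + 4)

Euclidean algorithm in ℚ[s]:
  −4s^4 + 76s^2 + 24s − 288 = (−2s + 6)(2s^3 + 6s^2 − 32s − 96) + (−24s^2 + 24s + 288)
  2s^3 + 6s^2 − 32s − 96 = (−(1/12)s − 1/3)(−24s^2 + 24s + 288) + (0)
Last nonzero remainder: −24s^2 + 24s + 288. Dividing through by −24 gives the monic gcd s^2 − s − 12.
Cancel s^2 − s − 12 from numerator and denominator to get the reduced form.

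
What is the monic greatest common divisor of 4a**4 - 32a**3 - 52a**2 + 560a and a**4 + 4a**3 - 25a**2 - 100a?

Repeated division with remainder:
  4a**4 - 32a**3 - 52a**2 + 560a = (4)(a**4 + 4a**3 - 25a**2 - 100a) + (-48a**3 + 48a**2 + 960a)
  a**4 + 4a**3 - 25a**2 - 100a = (-(1/48)a - 5/48)(-48a**3 + 48a**2 + 960a) + (0)
Last nonzero remainder: -48a**3 + 48a**2 + 960a. Dividing through by -48 gives the monic gcd a**3 - a**2 - 20a.

a**3 - a**2 - 20a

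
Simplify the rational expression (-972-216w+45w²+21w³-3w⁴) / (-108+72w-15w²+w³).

(-27-15w-3w²)/(-3+w)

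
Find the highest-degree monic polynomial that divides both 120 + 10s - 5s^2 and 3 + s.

1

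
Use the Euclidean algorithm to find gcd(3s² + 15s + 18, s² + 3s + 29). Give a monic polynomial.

1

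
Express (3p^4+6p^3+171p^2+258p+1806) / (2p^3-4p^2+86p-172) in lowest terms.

(3p^2+6p+42)/(2p-4)

Repeated division with remainder:
  3p^4+6p^3+171p^2+258p+1806 = ((3/2)p+6)(2p^3-4p^2+86p-172) + (66p^2+2838)
  2p^3-4p^2+86p-172 = ((1/33)p-2/33)(66p^2+2838) + (0)
Last nonzero remainder: 66p^2+2838. Dividing through by 66 gives the monic gcd p^2+43.
Cancel p^2+43 from numerator and denominator to get the reduced form.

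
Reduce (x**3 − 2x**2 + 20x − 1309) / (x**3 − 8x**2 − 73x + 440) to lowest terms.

By polynomial division,
  x**3 − 2x**2 + 20x − 1309 = (x**3 − 8x**2 − 73x + 440) + (6x**2 + 93x − 1749)
  x**3 − 8x**2 − 73x + 440 = ((1/6)x − 47/12)(6x**2 + 93x − 1749) + ((2331/4)x − 25641/4)
  6x**2 + 93x − 1749 = ((8/777)x + 212/777)((2331/4)x − 25641/4) + (0)
Last nonzero remainder: (2331/4)x − 25641/4. Dividing through by 2331/4 gives the monic gcd x − 11.
Cancel x − 11 from numerator and denominator to get the reduced form.

(x**2 + 9x + 119)/(x**2 + 3x − 40)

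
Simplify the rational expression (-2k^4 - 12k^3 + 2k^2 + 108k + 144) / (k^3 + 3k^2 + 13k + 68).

By polynomial division,
  -2k^4 - 12k^3 + 2k^2 + 108k + 144 = (-2k - 6)(k^3 + 3k^2 + 13k + 68) + (46k^2 + 322k + 552)
  k^3 + 3k^2 + 13k + 68 = ((1/46)k - 2/23)(46k^2 + 322k + 552) + (29k + 116)
  46k^2 + 322k + 552 = ((46/29)k + 138/29)(29k + 116) + (0)
Last nonzero remainder: 29k + 116. Dividing through by 29 gives the monic gcd k + 4.
Cancel k + 4 from numerator and denominator to get the reduced form.

(-2k^3 - 4k^2 + 18k + 36)/(k^2 - k + 17)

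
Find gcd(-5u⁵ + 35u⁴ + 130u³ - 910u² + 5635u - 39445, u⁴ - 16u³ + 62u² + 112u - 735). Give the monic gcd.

u² - 14u + 49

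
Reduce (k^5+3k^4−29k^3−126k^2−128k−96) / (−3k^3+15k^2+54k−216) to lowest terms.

(−k^3−5k^2−5k−4)/(3k−9)

Euclidean algorithm in ℚ[k]:
  k^5+3k^4−29k^3−126k^2−128k−96 = (−(1/3)k^2−(8/3)k−29/3)(−3k^3+15k^2+54k−216) + (91k^2−182k−2184)
  −3k^3+15k^2+54k−216 = (−(3/91)k+9/91)(91k^2−182k−2184) + (0)
Last nonzero remainder: 91k^2−182k−2184. Dividing through by 91 gives the monic gcd k^2−2k−24.
Cancel k^2−2k−24 from numerator and denominator to get the reduced form.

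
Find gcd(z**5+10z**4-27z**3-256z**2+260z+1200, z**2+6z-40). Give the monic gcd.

Repeated division with remainder:
  z**5+10z**4-27z**3-256z**2+260z+1200 = (z**3+4z**2-11z-30)(z**2+6z-40) + (0)
The last nonzero remainder z**2+6z-40 is already monic.

z**2+6z-40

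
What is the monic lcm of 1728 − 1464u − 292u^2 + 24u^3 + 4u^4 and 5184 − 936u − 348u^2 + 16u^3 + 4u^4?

−1296 + 1530u − 147u^2 − 91u^3 + 3u^4 + u^5

By polynomial division,
  4u^4 + 24u^3 − 292u^2 − 1464u + 1728 = (4u^4 + 16u^3 − 348u^2 − 936u + 5184) + (8u^3 + 56u^2 − 528u − 3456)
  4u^4 + 16u^3 − 348u^2 − 936u + 5184 = ((1/2)u − 3/2)(8u^3 + 56u^2 − 528u − 3456) + (0)
Last nonzero remainder: 8u^3 + 56u^2 − 528u − 3456. Dividing through by 8 gives the monic gcd u^3 + 7u^2 − 66u − 432.
Then lcm(f, g) = f·g / gcd(f, g); expanding and making the result monic gives the answer.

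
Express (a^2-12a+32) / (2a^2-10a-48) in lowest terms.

(a-4)/(2a+6)

Apply the Euclidean algorithm:
  a^2-12a+32 = (1/2)(2a^2-10a-48) + (-7a+56)
  2a^2-10a-48 = (-(2/7)a-6/7)(-7a+56) + (0)
Last nonzero remainder: -7a+56. Dividing through by -7 gives the monic gcd a-8.
Cancel a-8 from numerator and denominator to get the reduced form.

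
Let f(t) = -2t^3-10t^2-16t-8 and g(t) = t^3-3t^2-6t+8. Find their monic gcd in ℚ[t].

t+2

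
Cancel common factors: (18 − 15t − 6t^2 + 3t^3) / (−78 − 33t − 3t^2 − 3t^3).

Repeated division with remainder:
  3t^3 − 6t^2 − 15t + 18 = (−1)(−3t^3 − 3t^2 − 33t − 78) + (−9t^2 − 48t − 60)
  −3t^3 − 3t^2 − 33t − 78 = ((1/3)t − 13/9)(−9t^2 − 48t − 60) + (−(247/3)t − 494/3)
  −9t^2 − 48t − 60 = ((27/247)t + 90/247)(−(247/3)t − 494/3) + (0)
Last nonzero remainder: −(247/3)t − 494/3. Dividing through by −247/3 gives the monic gcd t + 2.
Cancel t + 2 from numerator and denominator to get the reduced form.

(−3 + 4t − t^2)/(13 − t + t^2)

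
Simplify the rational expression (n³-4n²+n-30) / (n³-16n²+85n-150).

Apply the Euclidean algorithm:
  n³-4n²+n-30 = (n³-16n²+85n-150) + (12n²-84n+120)
  n³-16n²+85n-150 = ((1/12)n-3/4)(12n²-84n+120) + (12n-60)
  12n²-84n+120 = (n-2)(12n-60) + (0)
Last nonzero remainder: 12n-60. Dividing through by 12 gives the monic gcd n-5.
Cancel n-5 from numerator and denominator to get the reduced form.

(n²+n+6)/(n²-11n+30)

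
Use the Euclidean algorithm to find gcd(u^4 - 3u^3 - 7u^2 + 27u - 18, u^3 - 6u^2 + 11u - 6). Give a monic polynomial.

u^3 - 6u^2 + 11u - 6

By polynomial division,
  u^4 - 3u^3 - 7u^2 + 27u - 18 = (u + 3)(u^3 - 6u^2 + 11u - 6) + (0)
The last nonzero remainder u^3 - 6u^2 + 11u - 6 is already monic.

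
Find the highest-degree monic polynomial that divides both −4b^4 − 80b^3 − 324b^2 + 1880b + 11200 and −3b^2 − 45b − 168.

Repeated division with remainder:
  −4b^4 − 80b^3 − 324b^2 + 1880b + 11200 = ((4/3)b^2 + (20/3)b − 200/3)(−3b^2 − 45b − 168) + (0)
Last nonzero remainder: −3b^2 − 45b − 168. Dividing through by −3 gives the monic gcd b^2 + 15b + 56.

b^2 + 15b + 56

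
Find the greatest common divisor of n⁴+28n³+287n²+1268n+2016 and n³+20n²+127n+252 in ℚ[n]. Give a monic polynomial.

n³+20n²+127n+252

Apply the Euclidean algorithm:
  n⁴+28n³+287n²+1268n+2016 = (n+8)(n³+20n²+127n+252) + (0)
The last nonzero remainder n³+20n²+127n+252 is already monic.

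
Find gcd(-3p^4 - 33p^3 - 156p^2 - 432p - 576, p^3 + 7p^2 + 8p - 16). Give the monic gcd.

p^2 + 8p + 16

Apply the Euclidean algorithm:
  -3p^4 - 33p^3 - 156p^2 - 432p - 576 = (-3p - 12)(p^3 + 7p^2 + 8p - 16) + (-48p^2 - 384p - 768)
  p^3 + 7p^2 + 8p - 16 = (-(1/48)p + 1/48)(-48p^2 - 384p - 768) + (0)
Last nonzero remainder: -48p^2 - 384p - 768. Dividing through by -48 gives the monic gcd p^2 + 8p + 16.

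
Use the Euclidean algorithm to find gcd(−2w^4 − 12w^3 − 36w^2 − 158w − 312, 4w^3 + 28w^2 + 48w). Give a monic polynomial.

w^2 + 7w + 12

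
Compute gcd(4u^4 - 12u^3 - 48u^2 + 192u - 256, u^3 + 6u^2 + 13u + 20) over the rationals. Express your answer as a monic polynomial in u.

u + 4

Euclidean algorithm in ℚ[u]:
  4u^4 - 12u^3 - 48u^2 + 192u - 256 = (4u - 36)(u^3 + 6u^2 + 13u + 20) + (116u^2 + 580u + 464)
  u^3 + 6u^2 + 13u + 20 = ((1/116)u + 1/116)(116u^2 + 580u + 464) + (4u + 16)
  116u^2 + 580u + 464 = (29u + 29)(4u + 16) + (0)
Last nonzero remainder: 4u + 16. Dividing through by 4 gives the monic gcd u + 4.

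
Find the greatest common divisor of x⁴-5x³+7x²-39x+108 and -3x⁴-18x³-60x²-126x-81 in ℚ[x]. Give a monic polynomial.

Euclidean algorithm in ℚ[x]:
  x⁴-5x³+7x²-39x+108 = (-1/3)(-3x⁴-18x³-60x²-126x-81) + (-11x³-13x²-81x+81)
  -3x⁴-18x³-60x²-126x-81 = ((3/11)x+159/121)(-11x³-13x²-81x+81) + (-(2520/121)x²-(5040/121)x-22680/121)
  -11x³-13x²-81x+81 = ((1331/2520)x-121/280)(-(2520/121)x²-(5040/121)x-22680/121) + (0)
Last nonzero remainder: -(2520/121)x²-(5040/121)x-22680/121. Dividing through by -2520/121 gives the monic gcd x²+2x+9.

x²+2x+9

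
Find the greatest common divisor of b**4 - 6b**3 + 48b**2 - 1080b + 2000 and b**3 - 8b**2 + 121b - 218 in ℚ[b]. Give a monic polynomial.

b - 2

By polynomial division,
  b**4 - 6b**3 + 48b**2 - 1080b + 2000 = (b + 2)(b**3 - 8b**2 + 121b - 218) + (-57b**2 - 1104b + 2436)
  b**3 - 8b**2 + 121b - 218 = (-(1/57)b + 520/1083)(-57b**2 - 1104b + 2436) + ((250469/361)b - 500938/361)
  -57b**2 - 1104b + 2436 = (-(20577/250469)b - 439698/250469)((250469/361)b - 500938/361) + (0)
Last nonzero remainder: (250469/361)b - 500938/361. Dividing through by 250469/361 gives the monic gcd b - 2.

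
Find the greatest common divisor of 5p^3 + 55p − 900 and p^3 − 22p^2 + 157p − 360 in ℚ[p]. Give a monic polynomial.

p − 5

By polynomial division,
  5p^3 + 55p − 900 = (5)(p^3 − 22p^2 + 157p − 360) + (110p^2 − 730p + 900)
  p^3 − 22p^2 + 157p − 360 = ((1/110)p − 169/1210)(110p^2 − 730p + 900) + ((5670/121)p − 28350/121)
  110p^2 − 730p + 900 = ((1331/567)p − 242/63)((5670/121)p − 28350/121) + (0)
Last nonzero remainder: (5670/121)p − 28350/121. Dividing through by 5670/121 gives the monic gcd p − 5.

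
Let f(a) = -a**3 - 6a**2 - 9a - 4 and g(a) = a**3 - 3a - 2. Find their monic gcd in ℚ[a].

a**2 + 2a + 1

Repeated division with remainder:
  -a**3 - 6a**2 - 9a - 4 = (-1)(a**3 - 3a - 2) + (-6a**2 - 12a - 6)
  a**3 - 3a - 2 = (-(1/6)a + 1/3)(-6a**2 - 12a - 6) + (0)
Last nonzero remainder: -6a**2 - 12a - 6. Dividing through by -6 gives the monic gcd a**2 + 2a + 1.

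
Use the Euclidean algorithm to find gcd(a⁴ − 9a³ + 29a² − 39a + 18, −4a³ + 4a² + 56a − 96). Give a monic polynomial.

Euclidean algorithm in ℚ[a]:
  a⁴ − 9a³ + 29a² − 39a + 18 = (−(1/4)a + 2)(−4a³ + 4a² + 56a − 96) + (35a² − 175a + 210)
  −4a³ + 4a² + 56a − 96 = (−(4/35)a − 16/35)(35a² − 175a + 210) + (0)
Last nonzero remainder: 35a² − 175a + 210. Dividing through by 35 gives the monic gcd a² − 5a + 6.

a² − 5a + 6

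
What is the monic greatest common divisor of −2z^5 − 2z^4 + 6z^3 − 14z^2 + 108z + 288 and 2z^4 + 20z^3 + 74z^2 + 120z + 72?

Repeated division with remainder:
  −2z^5 − 2z^4 + 6z^3 − 14z^2 + 108z + 288 = (−z + 9)(2z^4 + 20z^3 + 74z^2 + 120z + 72) + (−100z^3 − 560z^2 − 900z − 360)
  2z^4 + 20z^3 + 74z^2 + 120z + 72 = (−(1/50)z − 11/125)(−100z^3 − 560z^2 − 900z − 360) + ((168/25)z^2 + (168/5)z + 1008/25)
  −100z^3 − 560z^2 − 900z − 360 = (−(625/42)z − 125/14)((168/25)z^2 + (168/5)z + 1008/25) + (0)
Last nonzero remainder: (168/25)z^2 + (168/5)z + 1008/25. Dividing through by 168/25 gives the monic gcd z^2 + 5z + 6.

z^2 + 5z + 6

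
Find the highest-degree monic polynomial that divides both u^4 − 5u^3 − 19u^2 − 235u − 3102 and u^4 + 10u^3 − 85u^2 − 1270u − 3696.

u^2 − 5u − 66

Repeated division with remainder:
  u^4 − 5u^3 − 19u^2 − 235u − 3102 = (u^4 + 10u^3 − 85u^2 − 1270u − 3696) + (−15u^3 + 66u^2 + 1035u + 594)
  u^4 + 10u^3 − 85u^2 − 1270u − 3696 = (−(1/15)u − 24/25)(−15u^3 + 66u^2 + 1035u + 594) + ((1184/25)u^2 − (1184/5)u − 78144/25)
  −15u^3 + 66u^2 + 1035u + 594 = (−(375/1184)u − 225/1184)((1184/25)u^2 − (1184/5)u − 78144/25) + (0)
Last nonzero remainder: (1184/25)u^2 − (1184/5)u − 78144/25. Dividing through by 1184/25 gives the monic gcd u^2 − 5u − 66.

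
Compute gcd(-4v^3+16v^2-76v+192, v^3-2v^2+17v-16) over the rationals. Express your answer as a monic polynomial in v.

Euclidean algorithm in ℚ[v]:
  -4v^3+16v^2-76v+192 = (-4)(v^3-2v^2+17v-16) + (8v^2-8v+128)
  v^3-2v^2+17v-16 = ((1/8)v-1/8)(8v^2-8v+128) + (0)
Last nonzero remainder: 8v^2-8v+128. Dividing through by 8 gives the monic gcd v^2-v+16.

v^2-v+16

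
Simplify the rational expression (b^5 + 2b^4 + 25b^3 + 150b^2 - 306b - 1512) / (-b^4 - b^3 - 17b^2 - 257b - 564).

Euclidean algorithm in ℚ[b]:
  b^5 + 2b^4 + 25b^3 + 150b^2 - 306b - 1512 = (-b - 1)(-b^4 - b^3 - 17b^2 - 257b - 564) + (7b^3 - 124b^2 - 1127b - 2076)
  -b^4 - b^3 - 17b^2 - 257b - 564 = (-(1/7)b - 131/49)(7b^3 - 124b^2 - 1127b - 2076) + (-(24966/49)b^2 - (24966/7)b - 299592/49)
  7b^3 - 124b^2 - 1127b - 2076 = (-(343/24966)b + 8477/24966)(-(24966/49)b^2 - (24966/7)b - 299592/49) + (0)
Last nonzero remainder: -(24966/49)b^2 - (24966/7)b - 299592/49. Dividing through by -24966/49 gives the monic gcd b^2 + 7b + 12.
Cancel b^2 + 7b + 12 from numerator and denominator to get the reduced form.

(-b^3 + 5b^2 - 48b + 126)/(b^2 - 6b + 47)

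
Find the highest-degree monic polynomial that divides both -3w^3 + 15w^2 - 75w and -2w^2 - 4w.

w

Euclidean algorithm in ℚ[w]:
  -3w^3 + 15w^2 - 75w = ((3/2)w - 21/2)(-2w^2 - 4w) + (-117w)
  -2w^2 - 4w = ((2/117)w + 4/117)(-117w) + (0)
Last nonzero remainder: -117w. Dividing through by -117 gives the monic gcd w.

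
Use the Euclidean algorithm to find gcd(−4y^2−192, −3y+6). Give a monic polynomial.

1

Apply the Euclidean algorithm:
  −4y^2−192 = ((4/3)y+8/3)(−3y+6) + (−208)
  −3y+6 = ((3/208)y−3/104)(−208) + (0)
The last nonzero remainder is the constant −208, so the polynomials are coprime and gcd = 1.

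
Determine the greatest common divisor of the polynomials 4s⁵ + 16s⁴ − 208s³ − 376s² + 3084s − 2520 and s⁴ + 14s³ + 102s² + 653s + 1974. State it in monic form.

s² + 13s + 42

Euclidean algorithm in ℚ[s]:
  4s⁵ + 16s⁴ − 208s³ − 376s² + 3084s − 2520 = (4s − 40)(s⁴ + 14s³ + 102s² + 653s + 1974) + (−56s³ + 1092s² + 21308s + 76440)
  s⁴ + 14s³ + 102s² + 653s + 1974 = (−(1/56)s − 67/112)(−56s³ + 1092s² + 21308s + 76440) + ((4543/4)s² + (59059/4)s + 95403/2)
  −56s³ + 1092s² + 21308s + 76440 = (−(32/649)s + 1040/649)((4543/4)s² + (59059/4)s + 95403/2) + (0)
Last nonzero remainder: (4543/4)s² + (59059/4)s + 95403/2. Dividing through by 4543/4 gives the monic gcd s² + 13s + 42.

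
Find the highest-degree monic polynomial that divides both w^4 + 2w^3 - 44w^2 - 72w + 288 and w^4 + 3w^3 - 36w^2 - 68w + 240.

Repeated division with remainder:
  w^4 + 2w^3 - 44w^2 - 72w + 288 = (w^4 + 3w^3 - 36w^2 - 68w + 240) + (-w^3 - 8w^2 - 4w + 48)
  w^4 + 3w^3 - 36w^2 - 68w + 240 = (-w + 5)(-w^3 - 8w^2 - 4w + 48) + (0)
Last nonzero remainder: -w^3 - 8w^2 - 4w + 48. Dividing through by -1 gives the monic gcd w^3 + 8w^2 + 4w - 48.

w^3 + 8w^2 + 4w - 48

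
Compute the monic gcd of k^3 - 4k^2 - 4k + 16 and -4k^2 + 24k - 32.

k^2 - 6k + 8

Apply the Euclidean algorithm:
  k^3 - 4k^2 - 4k + 16 = (-(1/4)k - 1/2)(-4k^2 + 24k - 32) + (0)
Last nonzero remainder: -4k^2 + 24k - 32. Dividing through by -4 gives the monic gcd k^2 - 6k + 8.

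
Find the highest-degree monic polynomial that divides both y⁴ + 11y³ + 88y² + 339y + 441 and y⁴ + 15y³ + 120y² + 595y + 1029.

Repeated division with remainder:
  y⁴ + 11y³ + 88y² + 339y + 441 = (y⁴ + 15y³ + 120y² + 595y + 1029) + (-4y³ - 32y² - 256y - 588)
  y⁴ + 15y³ + 120y² + 595y + 1029 = (-(1/4)y - 7/4)(-4y³ - 32y² - 256y - 588) + (0)
Last nonzero remainder: -4y³ - 32y² - 256y - 588. Dividing through by -4 gives the monic gcd y³ + 8y² + 64y + 147.

y³ + 8y² + 64y + 147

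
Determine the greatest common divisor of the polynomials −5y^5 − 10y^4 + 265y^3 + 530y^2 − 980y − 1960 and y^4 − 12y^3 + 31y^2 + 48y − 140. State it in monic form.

y^3 − 7y^2 − 4y + 28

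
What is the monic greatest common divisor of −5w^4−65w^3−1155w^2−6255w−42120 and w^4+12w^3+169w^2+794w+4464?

w^2+7w+72

Repeated division with remainder:
  −5w^4−65w^3−1155w^2−6255w−42120 = (−5)(w^4+12w^3+169w^2+794w+4464) + (−5w^3−310w^2−2285w−19800)
  w^4+12w^3+169w^2+794w+4464 = (−(1/5)w+10)(−5w^3−310w^2−2285w−19800) + (2812w^2+19684w+202464)
  −5w^3−310w^2−2285w−19800 = (−(5/2812)w−275/2812)(2812w^2+19684w+202464) + (0)
Last nonzero remainder: 2812w^2+19684w+202464. Dividing through by 2812 gives the monic gcd w^2+7w+72.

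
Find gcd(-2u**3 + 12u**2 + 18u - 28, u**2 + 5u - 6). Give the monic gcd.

u - 1

By polynomial division,
  -2u**3 + 12u**2 + 18u - 28 = (-2u + 22)(u**2 + 5u - 6) + (-104u + 104)
  u**2 + 5u - 6 = (-(1/104)u - 3/52)(-104u + 104) + (0)
Last nonzero remainder: -104u + 104. Dividing through by -104 gives the monic gcd u - 1.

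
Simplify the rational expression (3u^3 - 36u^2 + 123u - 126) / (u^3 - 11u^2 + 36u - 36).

(3u - 21)/(u - 6)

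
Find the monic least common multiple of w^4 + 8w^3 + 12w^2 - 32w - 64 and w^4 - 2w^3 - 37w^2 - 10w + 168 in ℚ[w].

By polynomial division,
  w^4 + 8w^3 + 12w^2 - 32w - 64 = (w^4 - 2w^3 - 37w^2 - 10w + 168) + (10w^3 + 49w^2 - 22w - 232)
  w^4 - 2w^3 - 37w^2 - 10w + 168 = ((1/10)w - 69/100)(10w^3 + 49w^2 - 22w - 232) + (-(99/100)w^2 - (99/50)w + 198/25)
  10w^3 + 49w^2 - 22w - 232 = (-(1000/99)w - 2900/99)(-(99/100)w^2 - (99/50)w + 198/25) + (0)
Last nonzero remainder: -(99/100)w^2 - (99/50)w + 198/25. Dividing through by -99/100 gives the monic gcd w^2 + 2w - 8.
Then lcm(f, g) = f·g / gcd(f, g); expanding and making the result monic gives the answer.

w^6 + 4w^5 - 41w^4 - 248w^3 - 188w^2 + 928w + 1344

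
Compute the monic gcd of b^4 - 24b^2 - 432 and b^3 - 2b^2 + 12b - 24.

Repeated division with remainder:
  b^4 - 24b^2 - 432 = (b + 2)(b^3 - 2b^2 + 12b - 24) + (-32b^2 - 384)
  b^3 - 2b^2 + 12b - 24 = (-(1/32)b + 1/16)(-32b^2 - 384) + (0)
Last nonzero remainder: -32b^2 - 384. Dividing through by -32 gives the monic gcd b^2 + 12.

b^2 + 12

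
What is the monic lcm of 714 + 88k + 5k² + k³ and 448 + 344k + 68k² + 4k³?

11424 + 8548k + 1674k² + 154k³ + 15k⁴ + k⁵

Repeated division with remainder:
  k³ + 5k² + 88k + 714 = (1/4)(4k³ + 68k² + 344k + 448) + (−12k² + 2k + 602)
  4k³ + 68k² + 344k + 448 = (−(1/3)k − 103/18)(−12k² + 2k + 602) + ((5005/9)k + 35035/9)
  −12k² + 2k + 602 = (−(108/5005)k + 774/5005)((5005/9)k + 35035/9) + (0)
Last nonzero remainder: (5005/9)k + 35035/9. Dividing through by 5005/9 gives the monic gcd k + 7.
Then lcm(f, g) = f·g / gcd(f, g); expanding and making the result monic gives the answer.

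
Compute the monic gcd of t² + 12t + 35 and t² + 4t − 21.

t + 7

Euclidean algorithm in ℚ[t]:
  t² + 12t + 35 = (t² + 4t − 21) + (8t + 56)
  t² + 4t − 21 = ((1/8)t − 3/8)(8t + 56) + (0)
Last nonzero remainder: 8t + 56. Dividing through by 8 gives the monic gcd t + 7.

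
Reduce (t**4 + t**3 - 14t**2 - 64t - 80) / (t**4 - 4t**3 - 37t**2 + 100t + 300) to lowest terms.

(t**2 + 4t + 8)/(t**2 - t - 30)

Apply the Euclidean algorithm:
  t**4 + t**3 - 14t**2 - 64t - 80 = (t**4 - 4t**3 - 37t**2 + 100t + 300) + (5t**3 + 23t**2 - 164t - 380)
  t**4 - 4t**3 - 37t**2 + 100t + 300 = ((1/5)t - 43/25)(5t**3 + 23t**2 - 164t - 380) + ((884/25)t**2 - (2652/25)t - 1768/5)
  5t**3 + 23t**2 - 164t - 380 = ((125/884)t + 475/442)((884/25)t**2 - (2652/25)t - 1768/5) + (0)
Last nonzero remainder: (884/25)t**2 - (2652/25)t - 1768/5. Dividing through by 884/25 gives the monic gcd t**2 - 3t - 10.
Cancel t**2 - 3t - 10 from numerator and denominator to get the reduced form.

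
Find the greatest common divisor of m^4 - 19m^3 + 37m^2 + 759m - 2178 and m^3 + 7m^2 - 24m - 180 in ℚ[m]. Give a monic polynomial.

m + 6

Repeated division with remainder:
  m^4 - 19m^3 + 37m^2 + 759m - 2178 = (m - 26)(m^3 + 7m^2 - 24m - 180) + (243m^2 + 315m - 6858)
  m^3 + 7m^2 - 24m - 180 = ((1/243)m + 154/6561)(243m^2 + 315m - 6858) + (-(2312/729)m - 4624/243)
  243m^2 + 315m - 6858 = (-(177147/2312)m + 833247/2312)(-(2312/729)m - 4624/243) + (0)
Last nonzero remainder: -(2312/729)m - 4624/243. Dividing through by -2312/729 gives the monic gcd m + 6.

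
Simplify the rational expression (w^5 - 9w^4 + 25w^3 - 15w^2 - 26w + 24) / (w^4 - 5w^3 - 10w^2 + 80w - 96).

Repeated division with remainder:
  w^5 - 9w^4 + 25w^3 - 15w^2 - 26w + 24 = (w - 4)(w^4 - 5w^3 - 10w^2 + 80w - 96) + (15w^3 - 135w^2 + 390w - 360)
  w^4 - 5w^3 - 10w^2 + 80w - 96 = ((1/15)w + 4/15)(15w^3 - 135w^2 + 390w - 360) + (0)
Last nonzero remainder: 15w^3 - 135w^2 + 390w - 360. Dividing through by 15 gives the monic gcd w^3 - 9w^2 + 26w - 24.
Cancel w^3 - 9w^2 + 26w - 24 from numerator and denominator to get the reduced form.

(w^2 - 1)/(w + 4)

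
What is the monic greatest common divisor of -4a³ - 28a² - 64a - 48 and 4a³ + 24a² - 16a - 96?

a + 2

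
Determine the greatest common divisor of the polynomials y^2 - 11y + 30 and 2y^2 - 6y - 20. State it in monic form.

Apply the Euclidean algorithm:
  y^2 - 11y + 30 = (1/2)(2y^2 - 6y - 20) + (-8y + 40)
  2y^2 - 6y - 20 = (-(1/4)y - 1/2)(-8y + 40) + (0)
Last nonzero remainder: -8y + 40. Dividing through by -8 gives the monic gcd y - 5.

y - 5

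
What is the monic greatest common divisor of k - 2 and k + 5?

1

Apply the Euclidean algorithm:
  k - 2 = (k + 5) + (-7)
  k + 5 = (-(1/7)k - 5/7)(-7) + (0)
The last nonzero remainder is the constant -7, so the polynomials are coprime and gcd = 1.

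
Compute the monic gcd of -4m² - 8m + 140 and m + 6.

Repeated division with remainder:
  -4m² - 8m + 140 = (-4m + 16)(m + 6) + (44)
  m + 6 = ((1/44)m + 3/22)(44) + (0)
The last nonzero remainder is the constant 44, so the polynomials are coprime and gcd = 1.

1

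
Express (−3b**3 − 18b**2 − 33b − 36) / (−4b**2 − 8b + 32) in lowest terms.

(3b**2 + 6b + 9)/(4b − 8)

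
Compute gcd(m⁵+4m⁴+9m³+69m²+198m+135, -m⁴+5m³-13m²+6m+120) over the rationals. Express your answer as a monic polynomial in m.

Euclidean algorithm in ℚ[m]:
  m⁵+4m⁴+9m³+69m²+198m+135 = (-m-9)(-m⁴+5m³-13m²+6m+120) + (41m³-42m²+372m+1215)
  -m⁴+5m³-13m²+6m+120 = (-(1/41)m+163/1681)(41m³-42m²+372m+1215) + ((245/1681)m²-(735/1681)m+3675/1681)
  41m³-42m²+372m+1215 = ((68921/245)m+136161/245)((245/1681)m²-(735/1681)m+3675/1681) + (0)
Last nonzero remainder: (245/1681)m²-(735/1681)m+3675/1681. Dividing through by 245/1681 gives the monic gcd m²-3m+15.

m²-3m+15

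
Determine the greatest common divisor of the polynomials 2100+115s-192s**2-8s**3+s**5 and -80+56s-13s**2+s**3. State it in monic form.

By polynomial division,
  s**5-8s**3-192s**2+115s+2100 = (s**2+13s+105)(s**3-13s**2+56s-80) + (525s**2-4725s+10500)
  s**3-13s**2+56s-80 = ((1/525)s-4/525)(525s**2-4725s+10500) + (0)
Last nonzero remainder: 525s**2-4725s+10500. Dividing through by 525 gives the monic gcd s**2-9s+20.

20-9s+s**2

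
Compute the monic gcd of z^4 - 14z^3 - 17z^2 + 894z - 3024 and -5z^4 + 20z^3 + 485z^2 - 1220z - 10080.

Repeated division with remainder:
  z^4 - 14z^3 - 17z^2 + 894z - 3024 = (-1/5)(-5z^4 + 20z^3 + 485z^2 - 1220z - 10080) + (-10z^3 + 80z^2 + 650z - 5040)
  -5z^4 + 20z^3 + 485z^2 - 1220z - 10080 = ((1/2)z + 2)(-10z^3 + 80z^2 + 650z - 5040) + (0)
Last nonzero remainder: -10z^3 + 80z^2 + 650z - 5040. Dividing through by -10 gives the monic gcd z^3 - 8z^2 - 65z + 504.

z^3 - 8z^2 - 65z + 504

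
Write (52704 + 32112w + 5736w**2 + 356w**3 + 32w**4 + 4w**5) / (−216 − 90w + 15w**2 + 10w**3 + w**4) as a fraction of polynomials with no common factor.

(2928 + 320w − 4w**2 + 4w**3)/(−12 + w + w**2)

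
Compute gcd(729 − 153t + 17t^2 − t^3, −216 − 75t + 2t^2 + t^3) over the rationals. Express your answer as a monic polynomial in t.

Euclidean algorithm in ℚ[t]:
  −t^3 + 17t^2 − 153t + 729 = (−1)(t^3 + 2t^2 − 75t − 216) + (19t^2 − 228t + 513)
  t^3 + 2t^2 − 75t − 216 = ((1/19)t + 14/19)(19t^2 − 228t + 513) + (66t − 594)
  19t^2 − 228t + 513 = ((19/66)t − 19/22)(66t − 594) + (0)
Last nonzero remainder: 66t − 594. Dividing through by 66 gives the monic gcd t − 9.

−9 + t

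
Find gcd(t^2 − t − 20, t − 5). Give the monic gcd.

t − 5

By polynomial division,
  t^2 − t − 20 = (t + 4)(t − 5) + (0)
The last nonzero remainder t − 5 is already monic.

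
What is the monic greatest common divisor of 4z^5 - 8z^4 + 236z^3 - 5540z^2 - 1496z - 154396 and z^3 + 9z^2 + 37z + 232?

By polynomial division,
  4z^5 - 8z^4 + 236z^3 - 5540z^2 - 1496z - 154396 = (4z^2 - 44z + 484)(z^3 + 9z^2 + 37z + 232) + (-9196z^2 - 9196z - 266684)
  z^3 + 9z^2 + 37z + 232 = (-(1/9196)z - 2/2299)(-9196z^2 - 9196z - 266684) + (0)
Last nonzero remainder: -9196z^2 - 9196z - 266684. Dividing through by -9196 gives the monic gcd z^2 + z + 29.

z^2 + z + 29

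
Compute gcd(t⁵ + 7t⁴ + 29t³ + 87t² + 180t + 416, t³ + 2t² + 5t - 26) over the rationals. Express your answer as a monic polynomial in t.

t² + 4t + 13

Euclidean algorithm in ℚ[t]:
  t⁵ + 7t⁴ + 29t³ + 87t² + 180t + 416 = (t² + 5t + 14)(t³ + 2t² + 5t - 26) + (60t² + 240t + 780)
  t³ + 2t² + 5t - 26 = ((1/60)t - 1/30)(60t² + 240t + 780) + (0)
Last nonzero remainder: 60t² + 240t + 780. Dividing through by 60 gives the monic gcd t² + 4t + 13.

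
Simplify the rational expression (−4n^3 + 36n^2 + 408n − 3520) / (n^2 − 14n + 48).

(−4n^2 + 4n + 440)/(n − 6)

Euclidean algorithm in ℚ[n]:
  −4n^3 + 36n^2 + 408n − 3520 = (−4n − 20)(n^2 − 14n + 48) + (320n − 2560)
  n^2 − 14n + 48 = ((1/320)n − 3/160)(320n − 2560) + (0)
Last nonzero remainder: 320n − 2560. Dividing through by 320 gives the monic gcd n − 8.
Cancel n − 8 from numerator and denominator to get the reduced form.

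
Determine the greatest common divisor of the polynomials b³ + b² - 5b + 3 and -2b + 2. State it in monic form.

b - 1

By polynomial division,
  b³ + b² - 5b + 3 = (-(1/2)b² - b + 3/2)(-2b + 2) + (0)
Last nonzero remainder: -2b + 2. Dividing through by -2 gives the monic gcd b - 1.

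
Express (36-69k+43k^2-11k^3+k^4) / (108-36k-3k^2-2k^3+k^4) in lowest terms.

(4-5k+k^2)/(12+4k+k^2)

Euclidean algorithm in ℚ[k]:
  k^4-11k^3+43k^2-69k+36 = (k^4-2k^3-3k^2-36k+108) + (-9k^3+46k^2-33k-72)
  k^4-2k^3-3k^2-36k+108 = (-(1/9)k-28/81)(-9k^3+46k^2-33k-72) + ((748/81)k^2-(1496/27)k+748/9)
  -9k^3+46k^2-33k-72 = (-(729/748)k-162/187)((748/81)k^2-(1496/27)k+748/9) + (0)
Last nonzero remainder: (748/81)k^2-(1496/27)k+748/9. Dividing through by 748/81 gives the monic gcd k^2-6k+9.
Cancel k^2-6k+9 from numerator and denominator to get the reduced form.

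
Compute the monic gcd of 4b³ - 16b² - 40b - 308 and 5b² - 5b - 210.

By polynomial division,
  4b³ - 16b² - 40b - 308 = ((4/5)b - 12/5)(5b² - 5b - 210) + (116b - 812)
  5b² - 5b - 210 = ((5/116)b + 15/58)(116b - 812) + (0)
Last nonzero remainder: 116b - 812. Dividing through by 116 gives the monic gcd b - 7.

b - 7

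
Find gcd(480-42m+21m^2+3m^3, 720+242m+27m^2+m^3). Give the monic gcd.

10+m

Euclidean algorithm in ℚ[m]:
  3m^3+21m^2-42m+480 = (3)(m^3+27m^2+242m+720) + (-60m^2-768m-1680)
  m^3+27m^2+242m+720 = (-(1/60)m-71/300)(-60m^2-768m-1680) + ((806/25)m+1612/5)
  -60m^2-768m-1680 = (-(750/403)m-2100/403)((806/25)m+1612/5) + (0)
Last nonzero remainder: (806/25)m+1612/5. Dividing through by 806/25 gives the monic gcd m+10.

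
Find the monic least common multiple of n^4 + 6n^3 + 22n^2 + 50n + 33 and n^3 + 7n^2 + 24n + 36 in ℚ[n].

n^6 + 10n^5 + 58n^4 + 210n^3 + 497n^2 + 732n + 396

Repeated division with remainder:
  n^4 + 6n^3 + 22n^2 + 50n + 33 = (n − 1)(n^3 + 7n^2 + 24n + 36) + (5n^2 + 38n + 69)
  n^3 + 7n^2 + 24n + 36 = ((1/5)n − 3/25)(5n^2 + 38n + 69) + ((369/25)n + 1107/25)
  5n^2 + 38n + 69 = ((125/369)n + 575/369)((369/25)n + 1107/25) + (0)
Last nonzero remainder: (369/25)n + 1107/25. Dividing through by 369/25 gives the monic gcd n + 3.
Then lcm(f, g) = f·g / gcd(f, g); expanding and making the result monic gives the answer.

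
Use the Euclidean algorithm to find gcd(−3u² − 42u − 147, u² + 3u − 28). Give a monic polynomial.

u + 7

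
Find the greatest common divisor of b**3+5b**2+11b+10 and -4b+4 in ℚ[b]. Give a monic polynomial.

1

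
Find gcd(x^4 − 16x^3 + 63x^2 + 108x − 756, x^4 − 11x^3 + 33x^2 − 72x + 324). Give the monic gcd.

By polynomial division,
  x^4 − 16x^3 + 63x^2 + 108x − 756 = (x^4 − 11x^3 + 33x^2 − 72x + 324) + (−5x^3 + 30x^2 + 180x − 1080)
  x^4 − 11x^3 + 33x^2 − 72x + 324 = (−(1/5)x + 1)(−5x^3 + 30x^2 + 180x − 1080) + (39x^2 − 468x + 1404)
  −5x^3 + 30x^2 + 180x − 1080 = (−(5/39)x − 10/13)(39x^2 − 468x + 1404) + (0)
Last nonzero remainder: 39x^2 − 468x + 1404. Dividing through by 39 gives the monic gcd x^2 − 12x + 36.

x^2 − 12x + 36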